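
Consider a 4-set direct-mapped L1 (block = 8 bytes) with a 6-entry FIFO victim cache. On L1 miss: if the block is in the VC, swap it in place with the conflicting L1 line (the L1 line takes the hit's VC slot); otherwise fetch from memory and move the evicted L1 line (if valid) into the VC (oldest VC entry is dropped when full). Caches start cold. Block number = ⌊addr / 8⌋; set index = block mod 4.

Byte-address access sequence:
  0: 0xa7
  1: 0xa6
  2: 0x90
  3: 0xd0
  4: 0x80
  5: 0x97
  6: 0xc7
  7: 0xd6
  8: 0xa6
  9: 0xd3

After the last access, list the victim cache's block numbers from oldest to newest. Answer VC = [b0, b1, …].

VC = [18, 24, 16]

0: 0xa7 (blk 20, set 0) → MISS  vc=[]
1: 0xa6 (blk 20, set 0) → L1-HIT  vc=[]
2: 0x90 (blk 18, set 2) → MISS  vc=[]
3: 0xd0 (blk 26, set 2) → MISS  vc=[18]
4: 0x80 (blk 16, set 0) → MISS  vc=[18, 20]
5: 0x97 (blk 18, set 2) → VC-HIT  vc=[26, 20]
6: 0xc7 (blk 24, set 0) → MISS  vc=[26, 20, 16]
7: 0xd6 (blk 26, set 2) → VC-HIT  vc=[18, 20, 16]
8: 0xa6 (blk 20, set 0) → VC-HIT  vc=[18, 24, 16]
9: 0xd3 (blk 26, set 2) → L1-HIT  vc=[18, 24, 16]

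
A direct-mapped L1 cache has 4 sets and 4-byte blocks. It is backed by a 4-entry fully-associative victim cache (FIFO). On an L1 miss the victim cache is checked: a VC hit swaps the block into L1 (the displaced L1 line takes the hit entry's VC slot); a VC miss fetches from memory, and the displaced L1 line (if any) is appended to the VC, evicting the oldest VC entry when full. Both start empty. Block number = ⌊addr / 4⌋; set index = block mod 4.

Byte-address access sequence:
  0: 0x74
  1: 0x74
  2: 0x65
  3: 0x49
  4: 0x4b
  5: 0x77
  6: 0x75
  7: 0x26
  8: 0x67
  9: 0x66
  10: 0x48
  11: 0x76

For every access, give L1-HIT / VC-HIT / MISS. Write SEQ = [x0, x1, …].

#0 0x74→b29/s1 MISS; vc=[]
#1 0x74→b29/s1 L1-HIT; vc=[]
#2 0x65→b25/s1 MISS; vc=[29]
#3 0x49→b18/s2 MISS; vc=[29]
#4 0x4b→b18/s2 L1-HIT; vc=[29]
#5 0x77→b29/s1 VC-HIT; vc=[25]
#6 0x75→b29/s1 L1-HIT; vc=[25]
#7 0x26→b9/s1 MISS; vc=[25,29]
#8 0x67→b25/s1 VC-HIT; vc=[9,29]
#9 0x66→b25/s1 L1-HIT; vc=[9,29]
#10 0x48→b18/s2 L1-HIT; vc=[9,29]
#11 0x76→b29/s1 VC-HIT; vc=[9,25]

SEQ = [MISS, L1-HIT, MISS, MISS, L1-HIT, VC-HIT, L1-HIT, MISS, VC-HIT, L1-HIT, L1-HIT, VC-HIT]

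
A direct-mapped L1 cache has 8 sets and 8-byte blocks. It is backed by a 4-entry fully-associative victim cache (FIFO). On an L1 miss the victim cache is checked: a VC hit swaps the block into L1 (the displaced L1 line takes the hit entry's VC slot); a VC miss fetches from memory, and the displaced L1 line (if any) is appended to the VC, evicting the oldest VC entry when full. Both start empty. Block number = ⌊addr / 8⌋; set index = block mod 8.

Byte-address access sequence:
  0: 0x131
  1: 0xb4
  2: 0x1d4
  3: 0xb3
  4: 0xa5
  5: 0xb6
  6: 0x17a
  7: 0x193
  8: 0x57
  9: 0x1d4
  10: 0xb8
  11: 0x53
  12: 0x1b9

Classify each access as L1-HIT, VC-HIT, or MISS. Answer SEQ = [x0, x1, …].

SEQ = [MISS, MISS, MISS, L1-HIT, MISS, L1-HIT, MISS, MISS, MISS, VC-HIT, MISS, VC-HIT, MISS]

  [0] addr=0x131 blk=38 s=6: MISS | VC []
  [1] addr=0xb4 blk=22 s=6: MISS | VC [38]
  [2] addr=0x1d4 blk=58 s=2: MISS | VC [38]
  [3] addr=0xb3 blk=22 s=6: L1-HIT | VC [38]
  [4] addr=0xa5 blk=20 s=4: MISS | VC [38]
  [5] addr=0xb6 blk=22 s=6: L1-HIT | VC [38]
  [6] addr=0x17a blk=47 s=7: MISS | VC [38]
  [7] addr=0x193 blk=50 s=2: MISS | VC [38, 58]
  [8] addr=0x57 blk=10 s=2: MISS | VC [38, 58, 50]
  [9] addr=0x1d4 blk=58 s=2: VC-HIT | VC [38, 10, 50]
  [10] addr=0xb8 blk=23 s=7: MISS | VC [38, 10, 50, 47]
  [11] addr=0x53 blk=10 s=2: VC-HIT | VC [38, 58, 50, 47]
  [12] addr=0x1b9 blk=55 s=7: MISS | VC [58, 50, 47, 23]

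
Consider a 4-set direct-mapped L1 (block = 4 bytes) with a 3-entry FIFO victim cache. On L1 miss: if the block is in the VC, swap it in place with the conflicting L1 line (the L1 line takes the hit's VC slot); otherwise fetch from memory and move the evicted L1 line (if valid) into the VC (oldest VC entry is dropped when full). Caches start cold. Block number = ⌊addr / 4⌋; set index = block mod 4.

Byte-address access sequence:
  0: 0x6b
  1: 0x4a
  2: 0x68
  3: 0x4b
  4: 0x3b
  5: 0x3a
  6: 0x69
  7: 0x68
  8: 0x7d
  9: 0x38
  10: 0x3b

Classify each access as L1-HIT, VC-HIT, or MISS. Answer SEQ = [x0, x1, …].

  [0] addr=0x6b blk=26 s=2: MISS | VC []
  [1] addr=0x4a blk=18 s=2: MISS | VC [26]
  [2] addr=0x68 blk=26 s=2: VC-HIT | VC [18]
  [3] addr=0x4b blk=18 s=2: VC-HIT | VC [26]
  [4] addr=0x3b blk=14 s=2: MISS | VC [26, 18]
  [5] addr=0x3a blk=14 s=2: L1-HIT | VC [26, 18]
  [6] addr=0x69 blk=26 s=2: VC-HIT | VC [14, 18]
  [7] addr=0x68 blk=26 s=2: L1-HIT | VC [14, 18]
  [8] addr=0x7d blk=31 s=3: MISS | VC [14, 18]
  [9] addr=0x38 blk=14 s=2: VC-HIT | VC [26, 18]
  [10] addr=0x3b blk=14 s=2: L1-HIT | VC [26, 18]

SEQ = [MISS, MISS, VC-HIT, VC-HIT, MISS, L1-HIT, VC-HIT, L1-HIT, MISS, VC-HIT, L1-HIT]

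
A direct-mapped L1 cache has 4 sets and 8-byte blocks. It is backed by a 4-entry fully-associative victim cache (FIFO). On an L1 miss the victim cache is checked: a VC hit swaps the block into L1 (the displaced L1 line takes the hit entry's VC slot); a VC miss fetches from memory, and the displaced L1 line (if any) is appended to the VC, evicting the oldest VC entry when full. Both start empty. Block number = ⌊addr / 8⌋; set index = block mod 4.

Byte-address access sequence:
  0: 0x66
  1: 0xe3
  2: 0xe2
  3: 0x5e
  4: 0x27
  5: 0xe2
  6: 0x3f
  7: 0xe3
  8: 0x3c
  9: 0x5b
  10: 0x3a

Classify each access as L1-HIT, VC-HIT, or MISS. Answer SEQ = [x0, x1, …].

0: 0x66 (blk 12, set 0) → MISS  vc=[]
1: 0xe3 (blk 28, set 0) → MISS  vc=[12]
2: 0xe2 (blk 28, set 0) → L1-HIT  vc=[12]
3: 0x5e (blk 11, set 3) → MISS  vc=[12]
4: 0x27 (blk 4, set 0) → MISS  vc=[12, 28]
5: 0xe2 (blk 28, set 0) → VC-HIT  vc=[12, 4]
6: 0x3f (blk 7, set 3) → MISS  vc=[12, 4, 11]
7: 0xe3 (blk 28, set 0) → L1-HIT  vc=[12, 4, 11]
8: 0x3c (blk 7, set 3) → L1-HIT  vc=[12, 4, 11]
9: 0x5b (blk 11, set 3) → VC-HIT  vc=[12, 4, 7]
10: 0x3a (blk 7, set 3) → VC-HIT  vc=[12, 4, 11]

SEQ = [MISS, MISS, L1-HIT, MISS, MISS, VC-HIT, MISS, L1-HIT, L1-HIT, VC-HIT, VC-HIT]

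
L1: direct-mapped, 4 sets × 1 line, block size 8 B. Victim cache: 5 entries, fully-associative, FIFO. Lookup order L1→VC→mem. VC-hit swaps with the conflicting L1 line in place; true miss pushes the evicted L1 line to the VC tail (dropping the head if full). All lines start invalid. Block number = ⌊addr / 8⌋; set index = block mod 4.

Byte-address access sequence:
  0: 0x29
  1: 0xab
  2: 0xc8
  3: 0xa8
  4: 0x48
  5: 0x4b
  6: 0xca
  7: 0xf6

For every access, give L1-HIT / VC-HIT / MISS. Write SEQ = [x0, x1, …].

#0 0x29→b5/s1 MISS; vc=[]
#1 0xab→b21/s1 MISS; vc=[5]
#2 0xc8→b25/s1 MISS; vc=[5,21]
#3 0xa8→b21/s1 VC-HIT; vc=[5,25]
#4 0x48→b9/s1 MISS; vc=[5,25,21]
#5 0x4b→b9/s1 L1-HIT; vc=[5,25,21]
#6 0xca→b25/s1 VC-HIT; vc=[5,9,21]
#7 0xf6→b30/s2 MISS; vc=[5,9,21]

SEQ = [MISS, MISS, MISS, VC-HIT, MISS, L1-HIT, VC-HIT, MISS]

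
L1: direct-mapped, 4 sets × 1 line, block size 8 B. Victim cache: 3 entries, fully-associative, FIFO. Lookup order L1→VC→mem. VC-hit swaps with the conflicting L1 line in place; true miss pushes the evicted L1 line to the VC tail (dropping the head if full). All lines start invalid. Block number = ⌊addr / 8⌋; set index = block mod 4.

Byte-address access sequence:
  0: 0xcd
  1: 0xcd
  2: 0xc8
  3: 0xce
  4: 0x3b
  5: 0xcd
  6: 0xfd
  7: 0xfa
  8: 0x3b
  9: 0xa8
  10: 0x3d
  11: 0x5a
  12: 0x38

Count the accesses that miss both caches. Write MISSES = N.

#0 0xcd→b25/s1 MISS; vc=[]
#1 0xcd→b25/s1 L1-HIT; vc=[]
#2 0xc8→b25/s1 L1-HIT; vc=[]
#3 0xce→b25/s1 L1-HIT; vc=[]
#4 0x3b→b7/s3 MISS; vc=[]
#5 0xcd→b25/s1 L1-HIT; vc=[]
#6 0xfd→b31/s3 MISS; vc=[7]
#7 0xfa→b31/s3 L1-HIT; vc=[7]
#8 0x3b→b7/s3 VC-HIT; vc=[31]
#9 0xa8→b21/s1 MISS; vc=[31,25]
#10 0x3d→b7/s3 L1-HIT; vc=[31,25]
#11 0x5a→b11/s3 MISS; vc=[31,25,7]
#12 0x38→b7/s3 VC-HIT; vc=[31,25,11]

MISSES = 5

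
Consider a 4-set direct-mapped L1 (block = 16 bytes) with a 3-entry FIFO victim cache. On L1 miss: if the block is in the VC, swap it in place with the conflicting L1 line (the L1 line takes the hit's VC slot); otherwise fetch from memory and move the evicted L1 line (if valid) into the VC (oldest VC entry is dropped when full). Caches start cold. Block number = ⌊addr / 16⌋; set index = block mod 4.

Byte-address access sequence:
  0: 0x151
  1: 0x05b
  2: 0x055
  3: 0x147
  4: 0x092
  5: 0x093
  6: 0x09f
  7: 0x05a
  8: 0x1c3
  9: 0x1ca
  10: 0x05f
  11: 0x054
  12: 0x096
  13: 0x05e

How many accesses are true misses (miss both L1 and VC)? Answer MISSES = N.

0: 0x151 (blk 21, set 1) → MISS  vc=[]
1: 0x5b (blk 5, set 1) → MISS  vc=[21]
2: 0x55 (blk 5, set 1) → L1-HIT  vc=[21]
3: 0x147 (blk 20, set 0) → MISS  vc=[21]
4: 0x92 (blk 9, set 1) → MISS  vc=[21, 5]
5: 0x93 (blk 9, set 1) → L1-HIT  vc=[21, 5]
6: 0x9f (blk 9, set 1) → L1-HIT  vc=[21, 5]
7: 0x5a (blk 5, set 1) → VC-HIT  vc=[21, 9]
8: 0x1c3 (blk 28, set 0) → MISS  vc=[21, 9, 20]
9: 0x1ca (blk 28, set 0) → L1-HIT  vc=[21, 9, 20]
10: 0x5f (blk 5, set 1) → L1-HIT  vc=[21, 9, 20]
11: 0x54 (blk 5, set 1) → L1-HIT  vc=[21, 9, 20]
12: 0x96 (blk 9, set 1) → VC-HIT  vc=[21, 5, 20]
13: 0x5e (blk 5, set 1) → VC-HIT  vc=[21, 9, 20]

MISSES = 5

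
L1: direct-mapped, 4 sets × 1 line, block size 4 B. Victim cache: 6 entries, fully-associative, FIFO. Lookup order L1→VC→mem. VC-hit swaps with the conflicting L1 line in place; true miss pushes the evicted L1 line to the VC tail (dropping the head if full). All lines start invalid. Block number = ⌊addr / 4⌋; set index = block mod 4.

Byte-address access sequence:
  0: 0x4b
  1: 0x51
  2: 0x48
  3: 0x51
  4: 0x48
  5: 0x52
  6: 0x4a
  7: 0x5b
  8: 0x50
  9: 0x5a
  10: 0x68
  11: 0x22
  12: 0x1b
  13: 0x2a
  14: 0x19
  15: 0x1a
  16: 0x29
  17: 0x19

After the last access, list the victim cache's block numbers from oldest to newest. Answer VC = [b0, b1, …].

  [0] addr=0x4b blk=18 s=2: MISS | VC []
  [1] addr=0x51 blk=20 s=0: MISS | VC []
  [2] addr=0x48 blk=18 s=2: L1-HIT | VC []
  [3] addr=0x51 blk=20 s=0: L1-HIT | VC []
  [4] addr=0x48 blk=18 s=2: L1-HIT | VC []
  [5] addr=0x52 blk=20 s=0: L1-HIT | VC []
  [6] addr=0x4a blk=18 s=2: L1-HIT | VC []
  [7] addr=0x5b blk=22 s=2: MISS | VC [18]
  [8] addr=0x50 blk=20 s=0: L1-HIT | VC [18]
  [9] addr=0x5a blk=22 s=2: L1-HIT | VC [18]
  [10] addr=0x68 blk=26 s=2: MISS | VC [18, 22]
  [11] addr=0x22 blk=8 s=0: MISS | VC [18, 22, 20]
  [12] addr=0x1b blk=6 s=2: MISS | VC [18, 22, 20, 26]
  [13] addr=0x2a blk=10 s=2: MISS | VC [18, 22, 20, 26, 6]
  [14] addr=0x19 blk=6 s=2: VC-HIT | VC [18, 22, 20, 26, 10]
  [15] addr=0x1a blk=6 s=2: L1-HIT | VC [18, 22, 20, 26, 10]
  [16] addr=0x29 blk=10 s=2: VC-HIT | VC [18, 22, 20, 26, 6]
  [17] addr=0x19 blk=6 s=2: VC-HIT | VC [18, 22, 20, 26, 10]

VC = [18, 22, 20, 26, 10]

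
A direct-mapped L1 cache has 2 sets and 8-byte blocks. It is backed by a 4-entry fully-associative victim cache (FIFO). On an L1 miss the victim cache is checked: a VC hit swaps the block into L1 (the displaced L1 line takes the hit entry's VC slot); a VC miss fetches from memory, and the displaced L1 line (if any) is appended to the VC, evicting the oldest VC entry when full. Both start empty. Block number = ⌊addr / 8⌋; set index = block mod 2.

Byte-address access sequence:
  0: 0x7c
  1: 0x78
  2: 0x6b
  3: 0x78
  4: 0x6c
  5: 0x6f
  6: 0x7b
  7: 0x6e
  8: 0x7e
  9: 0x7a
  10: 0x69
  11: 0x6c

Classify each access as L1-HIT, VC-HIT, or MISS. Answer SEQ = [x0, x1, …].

SEQ = [MISS, L1-HIT, MISS, VC-HIT, VC-HIT, L1-HIT, VC-HIT, VC-HIT, VC-HIT, L1-HIT, VC-HIT, L1-HIT]

  [0] addr=0x7c blk=15 s=1: MISS | VC []
  [1] addr=0x78 blk=15 s=1: L1-HIT | VC []
  [2] addr=0x6b blk=13 s=1: MISS | VC [15]
  [3] addr=0x78 blk=15 s=1: VC-HIT | VC [13]
  [4] addr=0x6c blk=13 s=1: VC-HIT | VC [15]
  [5] addr=0x6f blk=13 s=1: L1-HIT | VC [15]
  [6] addr=0x7b blk=15 s=1: VC-HIT | VC [13]
  [7] addr=0x6e blk=13 s=1: VC-HIT | VC [15]
  [8] addr=0x7e blk=15 s=1: VC-HIT | VC [13]
  [9] addr=0x7a blk=15 s=1: L1-HIT | VC [13]
  [10] addr=0x69 blk=13 s=1: VC-HIT | VC [15]
  [11] addr=0x6c blk=13 s=1: L1-HIT | VC [15]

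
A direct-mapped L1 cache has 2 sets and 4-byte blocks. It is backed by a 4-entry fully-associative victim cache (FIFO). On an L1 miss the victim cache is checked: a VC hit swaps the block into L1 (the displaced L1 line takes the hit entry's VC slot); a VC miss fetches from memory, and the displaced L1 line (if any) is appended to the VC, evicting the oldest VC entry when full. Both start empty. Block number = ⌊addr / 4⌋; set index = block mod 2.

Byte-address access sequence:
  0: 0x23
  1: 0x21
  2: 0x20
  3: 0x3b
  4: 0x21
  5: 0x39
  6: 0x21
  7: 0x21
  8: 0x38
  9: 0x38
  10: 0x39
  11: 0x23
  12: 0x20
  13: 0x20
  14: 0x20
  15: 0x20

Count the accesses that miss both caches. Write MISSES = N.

MISSES = 2

  [0] addr=0x23 blk=8 s=0: MISS | VC []
  [1] addr=0x21 blk=8 s=0: L1-HIT | VC []
  [2] addr=0x20 blk=8 s=0: L1-HIT | VC []
  [3] addr=0x3b blk=14 s=0: MISS | VC [8]
  [4] addr=0x21 blk=8 s=0: VC-HIT | VC [14]
  [5] addr=0x39 blk=14 s=0: VC-HIT | VC [8]
  [6] addr=0x21 blk=8 s=0: VC-HIT | VC [14]
  [7] addr=0x21 blk=8 s=0: L1-HIT | VC [14]
  [8] addr=0x38 blk=14 s=0: VC-HIT | VC [8]
  [9] addr=0x38 blk=14 s=0: L1-HIT | VC [8]
  [10] addr=0x39 blk=14 s=0: L1-HIT | VC [8]
  [11] addr=0x23 blk=8 s=0: VC-HIT | VC [14]
  [12] addr=0x20 blk=8 s=0: L1-HIT | VC [14]
  [13] addr=0x20 blk=8 s=0: L1-HIT | VC [14]
  [14] addr=0x20 blk=8 s=0: L1-HIT | VC [14]
  [15] addr=0x20 blk=8 s=0: L1-HIT | VC [14]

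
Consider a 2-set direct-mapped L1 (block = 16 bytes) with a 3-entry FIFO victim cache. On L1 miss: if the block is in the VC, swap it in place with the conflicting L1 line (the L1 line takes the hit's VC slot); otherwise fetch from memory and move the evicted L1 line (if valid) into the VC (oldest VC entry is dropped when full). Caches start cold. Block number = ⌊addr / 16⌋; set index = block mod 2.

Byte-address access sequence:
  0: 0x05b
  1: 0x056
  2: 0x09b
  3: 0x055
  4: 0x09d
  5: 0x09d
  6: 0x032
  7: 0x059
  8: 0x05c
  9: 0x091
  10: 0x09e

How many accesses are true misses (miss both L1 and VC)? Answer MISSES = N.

MISSES = 3

#0 0x5b→b5/s1 MISS; vc=[]
#1 0x56→b5/s1 L1-HIT; vc=[]
#2 0x9b→b9/s1 MISS; vc=[5]
#3 0x55→b5/s1 VC-HIT; vc=[9]
#4 0x9d→b9/s1 VC-HIT; vc=[5]
#5 0x9d→b9/s1 L1-HIT; vc=[5]
#6 0x32→b3/s1 MISS; vc=[5,9]
#7 0x59→b5/s1 VC-HIT; vc=[3,9]
#8 0x5c→b5/s1 L1-HIT; vc=[3,9]
#9 0x91→b9/s1 VC-HIT; vc=[3,5]
#10 0x9e→b9/s1 L1-HIT; vc=[3,5]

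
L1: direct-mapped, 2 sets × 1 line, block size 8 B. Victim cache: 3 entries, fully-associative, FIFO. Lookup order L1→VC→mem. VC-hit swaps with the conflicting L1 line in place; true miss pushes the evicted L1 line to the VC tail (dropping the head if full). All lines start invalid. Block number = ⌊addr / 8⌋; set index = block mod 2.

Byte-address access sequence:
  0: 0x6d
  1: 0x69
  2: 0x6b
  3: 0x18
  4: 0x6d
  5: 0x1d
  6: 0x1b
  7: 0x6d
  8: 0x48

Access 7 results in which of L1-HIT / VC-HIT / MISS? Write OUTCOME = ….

OUTCOME = VC-HIT

#0 0x6d→b13/s1 MISS; vc=[]
#1 0x69→b13/s1 L1-HIT; vc=[]
#2 0x6b→b13/s1 L1-HIT; vc=[]
#3 0x18→b3/s1 MISS; vc=[13]
#4 0x6d→b13/s1 VC-HIT; vc=[3]
#5 0x1d→b3/s1 VC-HIT; vc=[13]
#6 0x1b→b3/s1 L1-HIT; vc=[13]
#7 0x6d→b13/s1 VC-HIT; vc=[3]
#8 0x48→b9/s1 MISS; vc=[3,13]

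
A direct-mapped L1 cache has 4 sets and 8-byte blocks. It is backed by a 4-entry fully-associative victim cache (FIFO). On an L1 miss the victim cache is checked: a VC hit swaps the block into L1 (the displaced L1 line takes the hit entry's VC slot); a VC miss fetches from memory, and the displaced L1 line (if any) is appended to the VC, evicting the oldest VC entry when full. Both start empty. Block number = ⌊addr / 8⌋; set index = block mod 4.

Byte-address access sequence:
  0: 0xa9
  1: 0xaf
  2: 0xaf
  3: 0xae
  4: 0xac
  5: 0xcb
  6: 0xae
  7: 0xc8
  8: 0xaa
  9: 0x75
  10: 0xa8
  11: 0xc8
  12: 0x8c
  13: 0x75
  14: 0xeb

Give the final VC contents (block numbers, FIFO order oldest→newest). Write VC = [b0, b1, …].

VC = [21, 25, 17]

  [0] addr=0xa9 blk=21 s=1: MISS | VC []
  [1] addr=0xaf blk=21 s=1: L1-HIT | VC []
  [2] addr=0xaf blk=21 s=1: L1-HIT | VC []
  [3] addr=0xae blk=21 s=1: L1-HIT | VC []
  [4] addr=0xac blk=21 s=1: L1-HIT | VC []
  [5] addr=0xcb blk=25 s=1: MISS | VC [21]
  [6] addr=0xae blk=21 s=1: VC-HIT | VC [25]
  [7] addr=0xc8 blk=25 s=1: VC-HIT | VC [21]
  [8] addr=0xaa blk=21 s=1: VC-HIT | VC [25]
  [9] addr=0x75 blk=14 s=2: MISS | VC [25]
  [10] addr=0xa8 blk=21 s=1: L1-HIT | VC [25]
  [11] addr=0xc8 blk=25 s=1: VC-HIT | VC [21]
  [12] addr=0x8c blk=17 s=1: MISS | VC [21, 25]
  [13] addr=0x75 blk=14 s=2: L1-HIT | VC [21, 25]
  [14] addr=0xeb blk=29 s=1: MISS | VC [21, 25, 17]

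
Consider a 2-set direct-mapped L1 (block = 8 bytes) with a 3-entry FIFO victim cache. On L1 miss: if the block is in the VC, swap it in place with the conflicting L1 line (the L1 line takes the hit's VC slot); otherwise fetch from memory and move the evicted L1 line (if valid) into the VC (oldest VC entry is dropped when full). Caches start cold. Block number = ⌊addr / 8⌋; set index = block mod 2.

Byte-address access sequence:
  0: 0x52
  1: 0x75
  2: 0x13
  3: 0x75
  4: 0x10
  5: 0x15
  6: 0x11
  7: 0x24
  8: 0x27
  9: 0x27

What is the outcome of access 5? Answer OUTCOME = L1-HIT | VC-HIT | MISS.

  [0] addr=0x52 blk=10 s=0: MISS | VC []
  [1] addr=0x75 blk=14 s=0: MISS | VC [10]
  [2] addr=0x13 blk=2 s=0: MISS | VC [10, 14]
  [3] addr=0x75 blk=14 s=0: VC-HIT | VC [10, 2]
  [4] addr=0x10 blk=2 s=0: VC-HIT | VC [10, 14]
  [5] addr=0x15 blk=2 s=0: L1-HIT | VC [10, 14]
  [6] addr=0x11 blk=2 s=0: L1-HIT | VC [10, 14]
  [7] addr=0x24 blk=4 s=0: MISS | VC [10, 14, 2]
  [8] addr=0x27 blk=4 s=0: L1-HIT | VC [10, 14, 2]
  [9] addr=0x27 blk=4 s=0: L1-HIT | VC [10, 14, 2]

OUTCOME = L1-HIT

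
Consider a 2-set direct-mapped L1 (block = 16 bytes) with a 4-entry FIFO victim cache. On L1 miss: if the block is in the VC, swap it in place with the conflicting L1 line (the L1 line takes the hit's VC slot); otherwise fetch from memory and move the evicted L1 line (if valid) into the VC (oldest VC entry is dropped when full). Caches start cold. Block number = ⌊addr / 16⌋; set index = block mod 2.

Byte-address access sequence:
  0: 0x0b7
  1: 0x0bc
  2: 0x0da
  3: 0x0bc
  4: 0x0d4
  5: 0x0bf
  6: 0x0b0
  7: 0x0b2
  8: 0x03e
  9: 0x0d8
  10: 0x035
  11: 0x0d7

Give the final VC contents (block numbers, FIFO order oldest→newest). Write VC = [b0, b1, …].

#0 0xb7→b11/s1 MISS; vc=[]
#1 0xbc→b11/s1 L1-HIT; vc=[]
#2 0xda→b13/s1 MISS; vc=[11]
#3 0xbc→b11/s1 VC-HIT; vc=[13]
#4 0xd4→b13/s1 VC-HIT; vc=[11]
#5 0xbf→b11/s1 VC-HIT; vc=[13]
#6 0xb0→b11/s1 L1-HIT; vc=[13]
#7 0xb2→b11/s1 L1-HIT; vc=[13]
#8 0x3e→b3/s1 MISS; vc=[13,11]
#9 0xd8→b13/s1 VC-HIT; vc=[3,11]
#10 0x35→b3/s1 VC-HIT; vc=[13,11]
#11 0xd7→b13/s1 VC-HIT; vc=[3,11]

VC = [3, 11]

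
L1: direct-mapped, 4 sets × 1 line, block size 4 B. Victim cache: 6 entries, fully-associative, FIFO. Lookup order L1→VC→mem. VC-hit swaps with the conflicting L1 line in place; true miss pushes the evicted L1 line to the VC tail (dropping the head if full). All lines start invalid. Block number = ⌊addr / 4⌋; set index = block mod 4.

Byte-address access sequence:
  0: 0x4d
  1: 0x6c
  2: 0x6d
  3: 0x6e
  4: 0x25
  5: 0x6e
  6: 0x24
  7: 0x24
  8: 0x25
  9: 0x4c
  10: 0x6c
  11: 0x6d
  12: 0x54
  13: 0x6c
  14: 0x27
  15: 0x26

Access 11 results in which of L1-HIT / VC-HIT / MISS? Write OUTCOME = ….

#0 0x4d→b19/s3 MISS; vc=[]
#1 0x6c→b27/s3 MISS; vc=[19]
#2 0x6d→b27/s3 L1-HIT; vc=[19]
#3 0x6e→b27/s3 L1-HIT; vc=[19]
#4 0x25→b9/s1 MISS; vc=[19]
#5 0x6e→b27/s3 L1-HIT; vc=[19]
#6 0x24→b9/s1 L1-HIT; vc=[19]
#7 0x24→b9/s1 L1-HIT; vc=[19]
#8 0x25→b9/s1 L1-HIT; vc=[19]
#9 0x4c→b19/s3 VC-HIT; vc=[27]
#10 0x6c→b27/s3 VC-HIT; vc=[19]
#11 0x6d→b27/s3 L1-HIT; vc=[19]
#12 0x54→b21/s1 MISS; vc=[19,9]
#13 0x6c→b27/s3 L1-HIT; vc=[19,9]
#14 0x27→b9/s1 VC-HIT; vc=[19,21]
#15 0x26→b9/s1 L1-HIT; vc=[19,21]

OUTCOME = L1-HIT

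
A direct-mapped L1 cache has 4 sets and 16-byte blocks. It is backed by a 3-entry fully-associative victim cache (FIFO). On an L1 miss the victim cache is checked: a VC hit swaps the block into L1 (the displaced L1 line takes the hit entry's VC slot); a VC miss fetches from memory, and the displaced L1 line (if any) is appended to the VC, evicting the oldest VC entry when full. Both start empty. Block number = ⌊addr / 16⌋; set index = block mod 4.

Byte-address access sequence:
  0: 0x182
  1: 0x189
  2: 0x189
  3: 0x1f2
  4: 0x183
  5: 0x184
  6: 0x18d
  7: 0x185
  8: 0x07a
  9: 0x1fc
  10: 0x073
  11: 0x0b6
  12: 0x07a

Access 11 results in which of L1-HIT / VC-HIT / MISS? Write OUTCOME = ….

OUTCOME = MISS

#0 0x182→b24/s0 MISS; vc=[]
#1 0x189→b24/s0 L1-HIT; vc=[]
#2 0x189→b24/s0 L1-HIT; vc=[]
#3 0x1f2→b31/s3 MISS; vc=[]
#4 0x183→b24/s0 L1-HIT; vc=[]
#5 0x184→b24/s0 L1-HIT; vc=[]
#6 0x18d→b24/s0 L1-HIT; vc=[]
#7 0x185→b24/s0 L1-HIT; vc=[]
#8 0x7a→b7/s3 MISS; vc=[31]
#9 0x1fc→b31/s3 VC-HIT; vc=[7]
#10 0x73→b7/s3 VC-HIT; vc=[31]
#11 0xb6→b11/s3 MISS; vc=[31,7]
#12 0x7a→b7/s3 VC-HIT; vc=[31,11]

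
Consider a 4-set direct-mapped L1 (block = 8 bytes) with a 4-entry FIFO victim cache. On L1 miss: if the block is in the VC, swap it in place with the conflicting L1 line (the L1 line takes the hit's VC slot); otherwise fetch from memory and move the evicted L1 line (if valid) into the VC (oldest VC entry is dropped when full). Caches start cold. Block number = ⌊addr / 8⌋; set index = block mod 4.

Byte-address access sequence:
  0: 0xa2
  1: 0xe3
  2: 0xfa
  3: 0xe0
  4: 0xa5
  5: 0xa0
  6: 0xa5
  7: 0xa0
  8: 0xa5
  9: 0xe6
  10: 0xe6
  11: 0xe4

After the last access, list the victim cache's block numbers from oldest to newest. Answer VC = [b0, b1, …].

0: 0xa2 (blk 20, set 0) → MISS  vc=[]
1: 0xe3 (blk 28, set 0) → MISS  vc=[20]
2: 0xfa (blk 31, set 3) → MISS  vc=[20]
3: 0xe0 (blk 28, set 0) → L1-HIT  vc=[20]
4: 0xa5 (blk 20, set 0) → VC-HIT  vc=[28]
5: 0xa0 (blk 20, set 0) → L1-HIT  vc=[28]
6: 0xa5 (blk 20, set 0) → L1-HIT  vc=[28]
7: 0xa0 (blk 20, set 0) → L1-HIT  vc=[28]
8: 0xa5 (blk 20, set 0) → L1-HIT  vc=[28]
9: 0xe6 (blk 28, set 0) → VC-HIT  vc=[20]
10: 0xe6 (blk 28, set 0) → L1-HIT  vc=[20]
11: 0xe4 (blk 28, set 0) → L1-HIT  vc=[20]

VC = [20]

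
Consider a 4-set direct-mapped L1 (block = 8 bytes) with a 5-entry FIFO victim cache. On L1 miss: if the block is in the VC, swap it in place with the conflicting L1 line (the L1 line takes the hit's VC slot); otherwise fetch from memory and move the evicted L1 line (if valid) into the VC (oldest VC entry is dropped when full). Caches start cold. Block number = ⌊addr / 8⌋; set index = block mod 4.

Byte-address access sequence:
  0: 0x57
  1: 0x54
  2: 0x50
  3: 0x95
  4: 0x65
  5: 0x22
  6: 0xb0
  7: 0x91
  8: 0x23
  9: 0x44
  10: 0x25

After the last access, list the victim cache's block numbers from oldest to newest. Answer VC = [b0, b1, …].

  [0] addr=0x57 blk=10 s=2: MISS | VC []
  [1] addr=0x54 blk=10 s=2: L1-HIT | VC []
  [2] addr=0x50 blk=10 s=2: L1-HIT | VC []
  [3] addr=0x95 blk=18 s=2: MISS | VC [10]
  [4] addr=0x65 blk=12 s=0: MISS | VC [10]
  [5] addr=0x22 blk=4 s=0: MISS | VC [10, 12]
  [6] addr=0xb0 blk=22 s=2: MISS | VC [10, 12, 18]
  [7] addr=0x91 blk=18 s=2: VC-HIT | VC [10, 12, 22]
  [8] addr=0x23 blk=4 s=0: L1-HIT | VC [10, 12, 22]
  [9] addr=0x44 blk=8 s=0: MISS | VC [10, 12, 22, 4]
  [10] addr=0x25 blk=4 s=0: VC-HIT | VC [10, 12, 22, 8]

VC = [10, 12, 22, 8]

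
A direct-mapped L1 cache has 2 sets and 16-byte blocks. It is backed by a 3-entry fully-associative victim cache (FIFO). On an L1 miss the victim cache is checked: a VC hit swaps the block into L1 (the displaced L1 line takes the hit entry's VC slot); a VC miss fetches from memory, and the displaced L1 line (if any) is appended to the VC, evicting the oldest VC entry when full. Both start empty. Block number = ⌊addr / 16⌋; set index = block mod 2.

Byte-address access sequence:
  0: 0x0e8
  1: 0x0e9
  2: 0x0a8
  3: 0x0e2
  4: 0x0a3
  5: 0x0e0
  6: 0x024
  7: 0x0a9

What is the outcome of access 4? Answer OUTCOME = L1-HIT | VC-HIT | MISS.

OUTCOME = VC-HIT

  [0] addr=0xe8 blk=14 s=0: MISS | VC []
  [1] addr=0xe9 blk=14 s=0: L1-HIT | VC []
  [2] addr=0xa8 blk=10 s=0: MISS | VC [14]
  [3] addr=0xe2 blk=14 s=0: VC-HIT | VC [10]
  [4] addr=0xa3 blk=10 s=0: VC-HIT | VC [14]
  [5] addr=0xe0 blk=14 s=0: VC-HIT | VC [10]
  [6] addr=0x24 blk=2 s=0: MISS | VC [10, 14]
  [7] addr=0xa9 blk=10 s=0: VC-HIT | VC [2, 14]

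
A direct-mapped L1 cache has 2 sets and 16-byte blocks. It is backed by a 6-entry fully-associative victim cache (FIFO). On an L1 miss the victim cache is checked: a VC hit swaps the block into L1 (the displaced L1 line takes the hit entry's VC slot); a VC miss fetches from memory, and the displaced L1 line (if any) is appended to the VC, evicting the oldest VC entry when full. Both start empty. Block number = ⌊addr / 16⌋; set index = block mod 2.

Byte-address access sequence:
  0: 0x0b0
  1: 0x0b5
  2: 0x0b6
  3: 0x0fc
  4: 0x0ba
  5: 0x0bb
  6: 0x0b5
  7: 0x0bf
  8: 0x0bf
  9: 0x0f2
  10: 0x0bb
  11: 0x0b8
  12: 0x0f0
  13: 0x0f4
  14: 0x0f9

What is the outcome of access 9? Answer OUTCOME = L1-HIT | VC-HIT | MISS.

0: 0xb0 (blk 11, set 1) → MISS  vc=[]
1: 0xb5 (blk 11, set 1) → L1-HIT  vc=[]
2: 0xb6 (blk 11, set 1) → L1-HIT  vc=[]
3: 0xfc (blk 15, set 1) → MISS  vc=[11]
4: 0xba (blk 11, set 1) → VC-HIT  vc=[15]
5: 0xbb (blk 11, set 1) → L1-HIT  vc=[15]
6: 0xb5 (blk 11, set 1) → L1-HIT  vc=[15]
7: 0xbf (blk 11, set 1) → L1-HIT  vc=[15]
8: 0xbf (blk 11, set 1) → L1-HIT  vc=[15]
9: 0xf2 (blk 15, set 1) → VC-HIT  vc=[11]
10: 0xbb (blk 11, set 1) → VC-HIT  vc=[15]
11: 0xb8 (blk 11, set 1) → L1-HIT  vc=[15]
12: 0xf0 (blk 15, set 1) → VC-HIT  vc=[11]
13: 0xf4 (blk 15, set 1) → L1-HIT  vc=[11]
14: 0xf9 (blk 15, set 1) → L1-HIT  vc=[11]

OUTCOME = VC-HIT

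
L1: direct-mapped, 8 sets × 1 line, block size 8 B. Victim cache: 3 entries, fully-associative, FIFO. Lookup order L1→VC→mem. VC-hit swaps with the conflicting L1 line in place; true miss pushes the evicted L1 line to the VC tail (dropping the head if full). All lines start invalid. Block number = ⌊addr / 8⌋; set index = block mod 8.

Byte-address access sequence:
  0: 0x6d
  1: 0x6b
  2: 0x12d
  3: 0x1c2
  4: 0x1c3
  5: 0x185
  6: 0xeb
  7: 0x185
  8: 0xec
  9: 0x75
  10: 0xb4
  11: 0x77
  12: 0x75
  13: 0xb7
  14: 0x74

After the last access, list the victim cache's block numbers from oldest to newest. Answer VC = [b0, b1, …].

  [0] addr=0x6d blk=13 s=5: MISS | VC []
  [1] addr=0x6b blk=13 s=5: L1-HIT | VC []
  [2] addr=0x12d blk=37 s=5: MISS | VC [13]
  [3] addr=0x1c2 blk=56 s=0: MISS | VC [13]
  [4] addr=0x1c3 blk=56 s=0: L1-HIT | VC [13]
  [5] addr=0x185 blk=48 s=0: MISS | VC [13, 56]
  [6] addr=0xeb blk=29 s=5: MISS | VC [13, 56, 37]
  [7] addr=0x185 blk=48 s=0: L1-HIT | VC [13, 56, 37]
  [8] addr=0xec blk=29 s=5: L1-HIT | VC [13, 56, 37]
  [9] addr=0x75 blk=14 s=6: MISS | VC [13, 56, 37]
  [10] addr=0xb4 blk=22 s=6: MISS | VC [56, 37, 14]
  [11] addr=0x77 blk=14 s=6: VC-HIT | VC [56, 37, 22]
  [12] addr=0x75 blk=14 s=6: L1-HIT | VC [56, 37, 22]
  [13] addr=0xb7 blk=22 s=6: VC-HIT | VC [56, 37, 14]
  [14] addr=0x74 blk=14 s=6: VC-HIT | VC [56, 37, 22]

VC = [56, 37, 22]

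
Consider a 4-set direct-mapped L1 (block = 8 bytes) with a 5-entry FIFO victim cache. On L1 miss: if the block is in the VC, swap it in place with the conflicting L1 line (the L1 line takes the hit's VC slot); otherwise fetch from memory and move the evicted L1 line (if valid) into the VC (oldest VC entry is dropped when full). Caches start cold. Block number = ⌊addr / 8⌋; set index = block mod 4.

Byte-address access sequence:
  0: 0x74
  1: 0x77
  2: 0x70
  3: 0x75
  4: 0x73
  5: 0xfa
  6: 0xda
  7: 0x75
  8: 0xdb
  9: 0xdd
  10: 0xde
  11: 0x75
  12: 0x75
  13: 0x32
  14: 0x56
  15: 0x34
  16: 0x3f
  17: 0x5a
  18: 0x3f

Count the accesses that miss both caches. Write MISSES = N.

  [0] addr=0x74 blk=14 s=2: MISS | VC []
  [1] addr=0x77 blk=14 s=2: L1-HIT | VC []
  [2] addr=0x70 blk=14 s=2: L1-HIT | VC []
  [3] addr=0x75 blk=14 s=2: L1-HIT | VC []
  [4] addr=0x73 blk=14 s=2: L1-HIT | VC []
  [5] addr=0xfa blk=31 s=3: MISS | VC []
  [6] addr=0xda blk=27 s=3: MISS | VC [31]
  [7] addr=0x75 blk=14 s=2: L1-HIT | VC [31]
  [8] addr=0xdb blk=27 s=3: L1-HIT | VC [31]
  [9] addr=0xdd blk=27 s=3: L1-HIT | VC [31]
  [10] addr=0xde blk=27 s=3: L1-HIT | VC [31]
  [11] addr=0x75 blk=14 s=2: L1-HIT | VC [31]
  [12] addr=0x75 blk=14 s=2: L1-HIT | VC [31]
  [13] addr=0x32 blk=6 s=2: MISS | VC [31, 14]
  [14] addr=0x56 blk=10 s=2: MISS | VC [31, 14, 6]
  [15] addr=0x34 blk=6 s=2: VC-HIT | VC [31, 14, 10]
  [16] addr=0x3f blk=7 s=3: MISS | VC [31, 14, 10, 27]
  [17] addr=0x5a blk=11 s=3: MISS | VC [31, 14, 10, 27, 7]
  [18] addr=0x3f blk=7 s=3: VC-HIT | VC [31, 14, 10, 27, 11]

MISSES = 7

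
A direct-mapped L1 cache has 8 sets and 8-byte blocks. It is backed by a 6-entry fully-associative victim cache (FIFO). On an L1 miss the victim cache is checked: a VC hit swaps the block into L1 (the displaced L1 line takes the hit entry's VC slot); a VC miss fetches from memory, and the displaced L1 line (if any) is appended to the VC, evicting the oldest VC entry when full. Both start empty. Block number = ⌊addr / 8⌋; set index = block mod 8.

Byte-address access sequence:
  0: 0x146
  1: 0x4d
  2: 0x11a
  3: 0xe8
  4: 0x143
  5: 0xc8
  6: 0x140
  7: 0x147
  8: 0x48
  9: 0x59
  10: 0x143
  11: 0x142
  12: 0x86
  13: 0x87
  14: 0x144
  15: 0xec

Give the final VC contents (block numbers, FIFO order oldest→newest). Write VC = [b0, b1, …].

VC = [25, 35, 16]

  [0] addr=0x146 blk=40 s=0: MISS | VC []
  [1] addr=0x4d blk=9 s=1: MISS | VC []
  [2] addr=0x11a blk=35 s=3: MISS | VC []
  [3] addr=0xe8 blk=29 s=5: MISS | VC []
  [4] addr=0x143 blk=40 s=0: L1-HIT | VC []
  [5] addr=0xc8 blk=25 s=1: MISS | VC [9]
  [6] addr=0x140 blk=40 s=0: L1-HIT | VC [9]
  [7] addr=0x147 blk=40 s=0: L1-HIT | VC [9]
  [8] addr=0x48 blk=9 s=1: VC-HIT | VC [25]
  [9] addr=0x59 blk=11 s=3: MISS | VC [25, 35]
  [10] addr=0x143 blk=40 s=0: L1-HIT | VC [25, 35]
  [11] addr=0x142 blk=40 s=0: L1-HIT | VC [25, 35]
  [12] addr=0x86 blk=16 s=0: MISS | VC [25, 35, 40]
  [13] addr=0x87 blk=16 s=0: L1-HIT | VC [25, 35, 40]
  [14] addr=0x144 blk=40 s=0: VC-HIT | VC [25, 35, 16]
  [15] addr=0xec blk=29 s=5: L1-HIT | VC [25, 35, 16]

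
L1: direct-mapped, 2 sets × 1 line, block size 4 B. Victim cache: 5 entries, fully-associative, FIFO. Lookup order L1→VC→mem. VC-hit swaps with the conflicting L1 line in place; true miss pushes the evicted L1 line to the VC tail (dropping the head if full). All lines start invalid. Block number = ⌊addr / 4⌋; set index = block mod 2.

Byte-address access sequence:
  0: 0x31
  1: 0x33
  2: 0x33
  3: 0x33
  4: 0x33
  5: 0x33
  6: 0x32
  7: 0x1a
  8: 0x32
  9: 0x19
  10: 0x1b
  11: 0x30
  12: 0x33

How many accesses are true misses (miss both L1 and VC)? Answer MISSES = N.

MISSES = 2

#0 0x31→b12/s0 MISS; vc=[]
#1 0x33→b12/s0 L1-HIT; vc=[]
#2 0x33→b12/s0 L1-HIT; vc=[]
#3 0x33→b12/s0 L1-HIT; vc=[]
#4 0x33→b12/s0 L1-HIT; vc=[]
#5 0x33→b12/s0 L1-HIT; vc=[]
#6 0x32→b12/s0 L1-HIT; vc=[]
#7 0x1a→b6/s0 MISS; vc=[12]
#8 0x32→b12/s0 VC-HIT; vc=[6]
#9 0x19→b6/s0 VC-HIT; vc=[12]
#10 0x1b→b6/s0 L1-HIT; vc=[12]
#11 0x30→b12/s0 VC-HIT; vc=[6]
#12 0x33→b12/s0 L1-HIT; vc=[6]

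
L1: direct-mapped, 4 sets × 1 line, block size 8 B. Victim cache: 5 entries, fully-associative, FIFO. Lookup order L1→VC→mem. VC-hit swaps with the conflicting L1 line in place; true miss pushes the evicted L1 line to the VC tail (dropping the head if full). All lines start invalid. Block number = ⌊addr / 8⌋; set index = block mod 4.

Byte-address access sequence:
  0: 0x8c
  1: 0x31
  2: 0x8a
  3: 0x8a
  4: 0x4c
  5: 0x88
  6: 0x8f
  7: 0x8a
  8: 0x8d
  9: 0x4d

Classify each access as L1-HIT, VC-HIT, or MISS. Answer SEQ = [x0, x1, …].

SEQ = [MISS, MISS, L1-HIT, L1-HIT, MISS, VC-HIT, L1-HIT, L1-HIT, L1-HIT, VC-HIT]

#0 0x8c→b17/s1 MISS; vc=[]
#1 0x31→b6/s2 MISS; vc=[]
#2 0x8a→b17/s1 L1-HIT; vc=[]
#3 0x8a→b17/s1 L1-HIT; vc=[]
#4 0x4c→b9/s1 MISS; vc=[17]
#5 0x88→b17/s1 VC-HIT; vc=[9]
#6 0x8f→b17/s1 L1-HIT; vc=[9]
#7 0x8a→b17/s1 L1-HIT; vc=[9]
#8 0x8d→b17/s1 L1-HIT; vc=[9]
#9 0x4d→b9/s1 VC-HIT; vc=[17]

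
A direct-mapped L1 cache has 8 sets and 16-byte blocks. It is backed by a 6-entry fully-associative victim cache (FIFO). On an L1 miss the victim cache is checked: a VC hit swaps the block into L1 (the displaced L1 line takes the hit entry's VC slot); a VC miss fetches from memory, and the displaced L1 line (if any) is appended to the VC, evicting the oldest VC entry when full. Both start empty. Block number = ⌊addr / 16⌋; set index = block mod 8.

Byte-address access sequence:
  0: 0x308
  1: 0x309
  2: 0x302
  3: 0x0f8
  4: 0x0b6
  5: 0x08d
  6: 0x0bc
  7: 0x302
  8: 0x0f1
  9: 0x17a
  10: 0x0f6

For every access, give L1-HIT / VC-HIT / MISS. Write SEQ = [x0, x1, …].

SEQ = [MISS, L1-HIT, L1-HIT, MISS, MISS, MISS, L1-HIT, VC-HIT, L1-HIT, MISS, VC-HIT]

  [0] addr=0x308 blk=48 s=0: MISS | VC []
  [1] addr=0x309 blk=48 s=0: L1-HIT | VC []
  [2] addr=0x302 blk=48 s=0: L1-HIT | VC []
  [3] addr=0xf8 blk=15 s=7: MISS | VC []
  [4] addr=0xb6 blk=11 s=3: MISS | VC []
  [5] addr=0x8d blk=8 s=0: MISS | VC [48]
  [6] addr=0xbc blk=11 s=3: L1-HIT | VC [48]
  [7] addr=0x302 blk=48 s=0: VC-HIT | VC [8]
  [8] addr=0xf1 blk=15 s=7: L1-HIT | VC [8]
  [9] addr=0x17a blk=23 s=7: MISS | VC [8, 15]
  [10] addr=0xf6 blk=15 s=7: VC-HIT | VC [8, 23]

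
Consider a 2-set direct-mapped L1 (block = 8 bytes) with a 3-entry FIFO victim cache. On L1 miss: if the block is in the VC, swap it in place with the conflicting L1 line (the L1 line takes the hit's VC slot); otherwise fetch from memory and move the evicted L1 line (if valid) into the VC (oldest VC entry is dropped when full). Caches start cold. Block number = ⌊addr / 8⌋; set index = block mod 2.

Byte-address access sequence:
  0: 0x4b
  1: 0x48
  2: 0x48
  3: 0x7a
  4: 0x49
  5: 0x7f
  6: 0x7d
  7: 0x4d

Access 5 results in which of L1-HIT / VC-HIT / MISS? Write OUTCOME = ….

0: 0x4b (blk 9, set 1) → MISS  vc=[]
1: 0x48 (blk 9, set 1) → L1-HIT  vc=[]
2: 0x48 (blk 9, set 1) → L1-HIT  vc=[]
3: 0x7a (blk 15, set 1) → MISS  vc=[9]
4: 0x49 (blk 9, set 1) → VC-HIT  vc=[15]
5: 0x7f (blk 15, set 1) → VC-HIT  vc=[9]
6: 0x7d (blk 15, set 1) → L1-HIT  vc=[9]
7: 0x4d (blk 9, set 1) → VC-HIT  vc=[15]

OUTCOME = VC-HIT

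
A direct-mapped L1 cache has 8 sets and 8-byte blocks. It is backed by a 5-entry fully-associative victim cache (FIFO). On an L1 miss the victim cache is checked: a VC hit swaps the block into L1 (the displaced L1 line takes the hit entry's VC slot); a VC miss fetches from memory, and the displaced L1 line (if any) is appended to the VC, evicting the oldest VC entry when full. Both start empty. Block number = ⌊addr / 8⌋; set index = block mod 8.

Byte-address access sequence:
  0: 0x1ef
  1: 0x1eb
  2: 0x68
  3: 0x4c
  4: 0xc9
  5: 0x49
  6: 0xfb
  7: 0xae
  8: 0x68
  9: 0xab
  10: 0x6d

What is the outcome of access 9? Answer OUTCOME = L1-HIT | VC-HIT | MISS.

OUTCOME = VC-HIT

0: 0x1ef (blk 61, set 5) → MISS  vc=[]
1: 0x1eb (blk 61, set 5) → L1-HIT  vc=[]
2: 0x68 (blk 13, set 5) → MISS  vc=[61]
3: 0x4c (blk 9, set 1) → MISS  vc=[61]
4: 0xc9 (blk 25, set 1) → MISS  vc=[61, 9]
5: 0x49 (blk 9, set 1) → VC-HIT  vc=[61, 25]
6: 0xfb (blk 31, set 7) → MISS  vc=[61, 25]
7: 0xae (blk 21, set 5) → MISS  vc=[61, 25, 13]
8: 0x68 (blk 13, set 5) → VC-HIT  vc=[61, 25, 21]
9: 0xab (blk 21, set 5) → VC-HIT  vc=[61, 25, 13]
10: 0x6d (blk 13, set 5) → VC-HIT  vc=[61, 25, 21]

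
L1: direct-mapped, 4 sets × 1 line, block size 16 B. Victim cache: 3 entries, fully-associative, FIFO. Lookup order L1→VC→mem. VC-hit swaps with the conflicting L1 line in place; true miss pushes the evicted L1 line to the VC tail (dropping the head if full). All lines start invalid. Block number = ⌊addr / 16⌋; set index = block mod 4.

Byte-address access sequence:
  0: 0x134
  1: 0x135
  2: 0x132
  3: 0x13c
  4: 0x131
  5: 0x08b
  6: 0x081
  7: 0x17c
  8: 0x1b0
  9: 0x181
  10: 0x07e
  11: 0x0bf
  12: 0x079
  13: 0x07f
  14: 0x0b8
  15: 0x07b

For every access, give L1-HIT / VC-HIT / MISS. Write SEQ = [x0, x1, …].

SEQ = [MISS, L1-HIT, L1-HIT, L1-HIT, L1-HIT, MISS, L1-HIT, MISS, MISS, MISS, MISS, MISS, VC-HIT, L1-HIT, VC-HIT, VC-HIT]

#0 0x134→b19/s3 MISS; vc=[]
#1 0x135→b19/s3 L1-HIT; vc=[]
#2 0x132→b19/s3 L1-HIT; vc=[]
#3 0x13c→b19/s3 L1-HIT; vc=[]
#4 0x131→b19/s3 L1-HIT; vc=[]
#5 0x8b→b8/s0 MISS; vc=[]
#6 0x81→b8/s0 L1-HIT; vc=[]
#7 0x17c→b23/s3 MISS; vc=[19]
#8 0x1b0→b27/s3 MISS; vc=[19,23]
#9 0x181→b24/s0 MISS; vc=[19,23,8]
#10 0x7e→b7/s3 MISS; vc=[23,8,27]
#11 0xbf→b11/s3 MISS; vc=[8,27,7]
#12 0x79→b7/s3 VC-HIT; vc=[8,27,11]
#13 0x7f→b7/s3 L1-HIT; vc=[8,27,11]
#14 0xb8→b11/s3 VC-HIT; vc=[8,27,7]
#15 0x7b→b7/s3 VC-HIT; vc=[8,27,11]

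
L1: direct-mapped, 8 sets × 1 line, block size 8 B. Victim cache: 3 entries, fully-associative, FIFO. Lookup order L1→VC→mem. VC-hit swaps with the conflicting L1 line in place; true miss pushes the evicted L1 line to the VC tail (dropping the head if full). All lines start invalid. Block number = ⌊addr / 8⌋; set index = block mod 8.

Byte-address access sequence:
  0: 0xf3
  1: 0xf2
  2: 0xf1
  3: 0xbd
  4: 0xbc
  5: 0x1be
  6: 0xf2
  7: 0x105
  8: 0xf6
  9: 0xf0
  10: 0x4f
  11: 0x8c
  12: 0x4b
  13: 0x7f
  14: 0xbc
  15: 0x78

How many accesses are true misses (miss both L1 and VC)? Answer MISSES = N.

MISSES = 7

0: 0xf3 (blk 30, set 6) → MISS  vc=[]
1: 0xf2 (blk 30, set 6) → L1-HIT  vc=[]
2: 0xf1 (blk 30, set 6) → L1-HIT  vc=[]
3: 0xbd (blk 23, set 7) → MISS  vc=[]
4: 0xbc (blk 23, set 7) → L1-HIT  vc=[]
5: 0x1be (blk 55, set 7) → MISS  vc=[23]
6: 0xf2 (blk 30, set 6) → L1-HIT  vc=[23]
7: 0x105 (blk 32, set 0) → MISS  vc=[23]
8: 0xf6 (blk 30, set 6) → L1-HIT  vc=[23]
9: 0xf0 (blk 30, set 6) → L1-HIT  vc=[23]
10: 0x4f (blk 9, set 1) → MISS  vc=[23]
11: 0x8c (blk 17, set 1) → MISS  vc=[23, 9]
12: 0x4b (blk 9, set 1) → VC-HIT  vc=[23, 17]
13: 0x7f (blk 15, set 7) → MISS  vc=[23, 17, 55]
14: 0xbc (blk 23, set 7) → VC-HIT  vc=[15, 17, 55]
15: 0x78 (blk 15, set 7) → VC-HIT  vc=[23, 17, 55]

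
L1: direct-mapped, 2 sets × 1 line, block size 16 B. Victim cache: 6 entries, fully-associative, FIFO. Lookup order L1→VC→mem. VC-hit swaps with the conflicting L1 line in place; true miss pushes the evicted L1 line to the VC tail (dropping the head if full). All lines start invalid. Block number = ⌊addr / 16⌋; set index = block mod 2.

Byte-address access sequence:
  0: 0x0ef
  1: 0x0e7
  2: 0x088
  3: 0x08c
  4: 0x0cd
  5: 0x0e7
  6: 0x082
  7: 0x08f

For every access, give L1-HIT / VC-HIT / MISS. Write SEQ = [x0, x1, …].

0: 0xef (blk 14, set 0) → MISS  vc=[]
1: 0xe7 (blk 14, set 0) → L1-HIT  vc=[]
2: 0x88 (blk 8, set 0) → MISS  vc=[14]
3: 0x8c (blk 8, set 0) → L1-HIT  vc=[14]
4: 0xcd (blk 12, set 0) → MISS  vc=[14, 8]
5: 0xe7 (blk 14, set 0) → VC-HIT  vc=[12, 8]
6: 0x82 (blk 8, set 0) → VC-HIT  vc=[12, 14]
7: 0x8f (blk 8, set 0) → L1-HIT  vc=[12, 14]

SEQ = [MISS, L1-HIT, MISS, L1-HIT, MISS, VC-HIT, VC-HIT, L1-HIT]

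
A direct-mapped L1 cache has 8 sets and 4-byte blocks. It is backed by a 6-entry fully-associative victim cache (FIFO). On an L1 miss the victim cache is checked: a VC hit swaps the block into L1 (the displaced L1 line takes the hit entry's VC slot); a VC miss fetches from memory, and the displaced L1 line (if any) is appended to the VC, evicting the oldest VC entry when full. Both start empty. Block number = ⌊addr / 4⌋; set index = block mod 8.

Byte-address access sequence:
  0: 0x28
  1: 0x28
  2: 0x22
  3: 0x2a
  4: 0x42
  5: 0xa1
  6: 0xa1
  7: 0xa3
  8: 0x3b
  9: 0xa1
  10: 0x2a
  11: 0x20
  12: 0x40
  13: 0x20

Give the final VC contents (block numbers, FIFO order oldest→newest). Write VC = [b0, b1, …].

VC = [40, 16]

  [0] addr=0x28 blk=10 s=2: MISS | VC []
  [1] addr=0x28 blk=10 s=2: L1-HIT | VC []
  [2] addr=0x22 blk=8 s=0: MISS | VC []
  [3] addr=0x2a blk=10 s=2: L1-HIT | VC []
  [4] addr=0x42 blk=16 s=0: MISS | VC [8]
  [5] addr=0xa1 blk=40 s=0: MISS | VC [8, 16]
  [6] addr=0xa1 blk=40 s=0: L1-HIT | VC [8, 16]
  [7] addr=0xa3 blk=40 s=0: L1-HIT | VC [8, 16]
  [8] addr=0x3b blk=14 s=6: MISS | VC [8, 16]
  [9] addr=0xa1 blk=40 s=0: L1-HIT | VC [8, 16]
  [10] addr=0x2a blk=10 s=2: L1-HIT | VC [8, 16]
  [11] addr=0x20 blk=8 s=0: VC-HIT | VC [40, 16]
  [12] addr=0x40 blk=16 s=0: VC-HIT | VC [40, 8]
  [13] addr=0x20 blk=8 s=0: VC-HIT | VC [40, 16]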